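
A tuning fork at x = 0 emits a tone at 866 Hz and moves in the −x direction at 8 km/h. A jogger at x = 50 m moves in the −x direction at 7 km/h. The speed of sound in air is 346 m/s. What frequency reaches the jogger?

865 Hz

8 km/h = 2.222 m/s; 7 km/h = 1.944 m/s.
The observer lies on the +x side, so the source is heading away from the observer and the observer is heading toward the source.
General Doppler shift: f' = f · (v + v_o)/(v + v_s).
f' = 866 × (346 + 1.944)/(346 + 2.222) = 866 × 347.94/348.22 ≈ 865 Hz.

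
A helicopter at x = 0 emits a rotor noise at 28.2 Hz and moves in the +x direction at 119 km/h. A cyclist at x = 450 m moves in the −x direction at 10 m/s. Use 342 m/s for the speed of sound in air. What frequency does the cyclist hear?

32.1 Hz

119 km/h = 33.06 m/s.
The observer lies on the +x side, so the source is heading toward the observer and the observer is heading toward the source.
With source approaching and observer approaching, f' = f · (v + v_o)/(v − v_s).
f' = 28.2 × (342 + 10)/(342 − 33.06) = 28.2 × 352/308.94 ≈ 32.1 Hz.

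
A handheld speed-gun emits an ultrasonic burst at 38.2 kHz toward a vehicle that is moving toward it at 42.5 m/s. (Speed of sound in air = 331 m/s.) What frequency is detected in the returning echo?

49.5 kHz

The vehicle first receives the wave as a moving observer: f₁ = f₀ · (v + u)/v = 38.2 × (331 + 42.5)/331 ≈ 43.1 kHz.
The reflection then acts as a moving source: f₂ = f₁ · v/(v − u) ≈ 49.5 kHz.
Equivalently f₂ = f₀ · (v + u)/(v − u).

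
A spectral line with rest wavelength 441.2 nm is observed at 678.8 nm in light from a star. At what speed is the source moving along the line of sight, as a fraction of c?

0.406c

λ'/λ₀ = 1.5385 > 1 (redshift), so the source is receding.
λ'/λ₀ = √((1 + β)/(1 − β)) for a receding source ⇒ β = (r² − 1)/(r² + 1) with r = λ'/λ₀.
β = (2.3671 − 1)/(2.3671 + 1) ≈ 0.406.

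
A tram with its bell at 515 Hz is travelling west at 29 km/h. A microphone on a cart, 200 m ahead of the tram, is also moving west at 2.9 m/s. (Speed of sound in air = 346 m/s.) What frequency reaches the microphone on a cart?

523 Hz

29 km/h = 8.056 m/s.
The microphone on a cart is ahead, so the tram is moving toward it while the microphone on a cart is moving away from the tram.
With source approaching and observer receding, f' = f · (v − v_o)/(v − v_s).
f' = 515 × (346 − 2.9)/(346 − 8.056) = 515 × 343.1/337.94 ≈ 523 Hz.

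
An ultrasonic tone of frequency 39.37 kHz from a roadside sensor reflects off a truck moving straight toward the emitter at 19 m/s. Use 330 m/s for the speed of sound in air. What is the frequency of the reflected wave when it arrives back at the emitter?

44.2 kHz

At the truck (a moving observer), f₁ = f₀ · (v + u)/v = 39.37 × 349/330 ≈ 41.6 kHz.
The reflection then acts as a moving source: f₂ = f₁ · v/(v − u) ≈ 44.2 kHz.
Equivalently f₂ = f₀ · (v + u)/(v − u).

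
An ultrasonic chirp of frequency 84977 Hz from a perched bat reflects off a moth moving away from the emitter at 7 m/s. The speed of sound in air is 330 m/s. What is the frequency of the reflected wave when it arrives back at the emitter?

81447 Hz

The moth first receives the wave as a moving observer: f₁ = f₀ · (v − u)/v = 84977 × (330 − 7)/330 ≈ 83174 Hz.
On reflection it acts as a source moving away from the stationary detector: f₂ = f₁ · v/(v + u) = 83174 × 330/337 ≈ 81447 Hz.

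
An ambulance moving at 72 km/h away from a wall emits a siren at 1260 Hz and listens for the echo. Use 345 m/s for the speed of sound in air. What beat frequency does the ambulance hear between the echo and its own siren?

72 km/h = 20 m/s.
The wall receives the sound from a moving source: f₁ = f₀ · v/(v + v_e) = 1260 × 345/365 ≈ 1191.0 Hz.
On the return leg the ambulance is a moving observer: f₂ = f₁ · (v − v_e)/v = 1191.0 × 325/345 ≈ 1121.9 Hz.
Beat against the emitted tone: |f₂ − f₀| = 2v_e·f₀/(v + v_e) = 2 × 20 × 1260/365 ≈ 138 Hz.

138 Hz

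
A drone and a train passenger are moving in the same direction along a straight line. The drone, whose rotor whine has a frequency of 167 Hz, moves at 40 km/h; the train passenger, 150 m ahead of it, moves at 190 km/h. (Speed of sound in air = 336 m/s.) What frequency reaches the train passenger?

146 Hz

40 km/h = 11.11 m/s; 190 km/h = 52.78 m/s.
The train passenger is ahead, so the drone is moving toward it while the train passenger is moving away from the drone.
General Doppler shift: f' = f · (v − v_o)/(v − v_s).
f' = 167 × (336 − 52.78)/(336 − 11.11) = 167 × 283.22/324.89 ≈ 146 Hz.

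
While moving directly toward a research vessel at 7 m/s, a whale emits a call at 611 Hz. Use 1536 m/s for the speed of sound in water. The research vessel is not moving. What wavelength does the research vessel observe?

2.50 m

Only the source moves, toward the listener, so f' = f · v/(v − v_s).
f' = 611 × 1536/(1536 − 7) ≈ 614 Hz.
λ' = v/f' = 1536/613.797 ≈ 2.50 m.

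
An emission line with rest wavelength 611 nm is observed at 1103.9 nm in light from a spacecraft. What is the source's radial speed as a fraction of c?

0.531

λ'/λ₀ = 1.8067 > 1 (redshift), so the source is receding.
λ'/λ₀ = √((1 + β)/(1 − β)) for a receding source ⇒ β = (r² − 1)/(r² + 1) with r = λ'/λ₀.
β = (3.2642 − 1)/(3.2642 + 1) ≈ 0.531.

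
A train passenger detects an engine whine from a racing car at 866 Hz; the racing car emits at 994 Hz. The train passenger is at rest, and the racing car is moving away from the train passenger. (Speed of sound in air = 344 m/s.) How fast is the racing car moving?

f' = f · v/(v + v_s) ⇒ v_s = v · |1 − f/f'|.
v_s = 344 × |1 − 994/866| = 344 × 0.1478 ≈ 51 m/s.

51 m/s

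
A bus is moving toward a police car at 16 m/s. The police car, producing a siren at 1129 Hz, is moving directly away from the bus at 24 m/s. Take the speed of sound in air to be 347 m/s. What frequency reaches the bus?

General Doppler shift: f' = f · (v + v_o)/(v + v_s).
f' = 1129 × (347 + 16)/(347 + 24) = 1129 × 363/371 ≈ 1105 Hz.

1105 Hz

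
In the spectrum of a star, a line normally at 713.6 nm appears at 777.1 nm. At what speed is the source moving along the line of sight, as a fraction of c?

0.085c

λ'/λ₀ = 1.0890 > 1 (redshift), so the source is receding.
λ'/λ₀ = √((1 + β)/(1 − β)) for a receding source ⇒ β = (r² − 1)/(r² + 1) with r = λ'/λ₀.
β = (1.1859 − 1)/(1.1859 + 1) ≈ 0.085.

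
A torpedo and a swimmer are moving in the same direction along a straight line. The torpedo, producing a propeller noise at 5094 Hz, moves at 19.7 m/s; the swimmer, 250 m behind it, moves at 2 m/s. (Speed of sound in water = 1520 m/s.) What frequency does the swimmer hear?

5035 Hz

The swimmer is behind, so the torpedo is moving away from it while the swimmer is moving toward the torpedo.
General Doppler shift: f' = f · (v + v_o)/(v + v_s).
f' = 5094 × (1520 + 2)/(1520 + 19.7) = 5094 × 1522/1539.7 ≈ 5035 Hz.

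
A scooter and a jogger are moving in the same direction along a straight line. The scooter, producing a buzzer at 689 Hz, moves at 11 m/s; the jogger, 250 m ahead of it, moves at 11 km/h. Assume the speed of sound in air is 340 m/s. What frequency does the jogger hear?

11 km/h = 3.056 m/s.
The jogger is ahead, so the scooter is moving toward it while the jogger is moving away from the scooter.
General Doppler shift: f' = f · (v − v_o)/(v − v_s).
f' = 689 × (340 − 3.056)/(340 − 11) = 689 × 336.94/329 ≈ 706 Hz.

706 Hz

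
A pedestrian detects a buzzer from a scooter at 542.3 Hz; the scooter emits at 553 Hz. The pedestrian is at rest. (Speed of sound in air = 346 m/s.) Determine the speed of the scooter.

f' < f, so the scooter is receding.
f' = f · v/(v + v_s) ⇒ v_s = v · |1 − f/f'|.
v_s = 346 × |1 − 553/542.3| = 346 × 0.01973 ≈ 6.8 m/s.

6.8 m/s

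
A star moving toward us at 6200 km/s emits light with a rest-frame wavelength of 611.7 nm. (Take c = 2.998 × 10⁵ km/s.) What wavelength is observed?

599.2 nm

β = v/c = 6200/299800 = 0.0207.
Relativistic Doppler for wavelength: λ' = λ₀ · √((1 − β)/(1 + β)).
λ' = 611.7 × √(0.9793/1.0207) = 611.7 × 0.97953 ≈ 599.2 nm.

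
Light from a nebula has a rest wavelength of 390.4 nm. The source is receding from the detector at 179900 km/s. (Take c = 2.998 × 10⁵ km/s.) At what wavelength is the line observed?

780.9 nm

β = v/c = 179900/299800 = 0.6001.
Relativistic Doppler for wavelength: λ' = λ₀ · √((1 + β)/(1 − β)).
λ' = 390.4 × √(1.6001/0.3999) = 390.4 × 2.00021 ≈ 780.9 nm.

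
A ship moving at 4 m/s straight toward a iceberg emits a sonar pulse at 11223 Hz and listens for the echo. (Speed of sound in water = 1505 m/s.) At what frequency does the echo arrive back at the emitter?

11283 Hz

The iceberg receives the sound from a moving source: f₁ = f₀ · v/(v − v_e) = 11223 × 1505/1501 ≈ 11253 Hz.
On the return leg the ship is a moving observer: f₂ = f₁ · (v + v_e)/v = 11253 × 1509/1505 ≈ 11283 Hz.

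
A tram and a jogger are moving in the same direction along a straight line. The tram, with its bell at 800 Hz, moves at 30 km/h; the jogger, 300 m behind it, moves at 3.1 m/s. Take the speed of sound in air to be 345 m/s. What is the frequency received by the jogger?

788 Hz

30 km/h = 8.333 m/s.
The jogger is behind, so the tram is moving away from it while the jogger is moving toward the tram.
Both move, so f' = f · (v + v_o)/(v + v_s).
f' = 800 × (345 + 3.1)/(345 + 8.333) = 800 × 348.1/353.33 ≈ 788 Hz.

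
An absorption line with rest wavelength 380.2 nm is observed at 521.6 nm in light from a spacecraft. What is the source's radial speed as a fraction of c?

λ'/λ₀ = 1.3719 > 1 (redshift), so the source is receding.
λ'/λ₀ = √((1 + β)/(1 − β)) for a receding source ⇒ β = (r² − 1)/(r² + 1) with r = λ'/λ₀.
β = (1.8821 − 1)/(1.8821 + 1) ≈ 0.306.

0.306c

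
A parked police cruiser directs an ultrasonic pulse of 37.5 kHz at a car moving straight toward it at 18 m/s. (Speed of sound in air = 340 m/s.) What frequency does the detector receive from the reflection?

At the car (a moving observer), f₁ = f₀ · (v + u)/v = 37.5 × 358/340 ≈ 39.5 kHz.
The reflection then acts as a moving source: f₂ = f₁ · v/(v − u) ≈ 41.7 kHz.
Equivalently f₂ = f₀ · (v + u)/(v − u).

41.7 kHz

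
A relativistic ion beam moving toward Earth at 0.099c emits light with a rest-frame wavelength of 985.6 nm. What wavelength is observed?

892.4 nm

Relativistic Doppler for wavelength: λ' = λ₀ · √((1 − β)/(1 + β)).
λ' = 985.6 × √(0.9010/1.0990) = 985.6 × 0.90545 ≈ 892.4 nm.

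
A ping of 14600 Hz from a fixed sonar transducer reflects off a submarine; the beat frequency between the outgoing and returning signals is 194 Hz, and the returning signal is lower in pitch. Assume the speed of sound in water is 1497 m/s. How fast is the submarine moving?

10.0 m/s

Double Doppler shift off a moving reflector: f₂ = f₀ · (v + u)/(v − u) (u > 0 toward emitter).
Returning signal is lower, so f₂ = f₀ − Δf = 14600 − 194 = 14406 Hz.
Rearranging, u = v · (f₂ − f₀)/(f₂ + f₀) = 1497 × -194/29006 ≈ -10.0 m/s.
So the submarine is moving at 10.0 m/s away from the emitter.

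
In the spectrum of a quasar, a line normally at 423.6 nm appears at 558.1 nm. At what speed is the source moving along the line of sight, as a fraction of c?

λ'/λ₀ = 1.3175 > 1 (redshift), so the source is receding.
λ'/λ₀ = √((1 + β)/(1 − β)) for a receding source ⇒ β = (r² − 1)/(r² + 1) with r = λ'/λ₀.
β = (1.7358 − 1)/(1.7358 + 1) ≈ 0.269.

0.269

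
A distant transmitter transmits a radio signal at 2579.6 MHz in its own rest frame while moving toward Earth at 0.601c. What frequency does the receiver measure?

Relativistic Doppler for frequency: f' = f₀ · √((1 + β)/(1 − β)).
f' = 2579.6 × √(1.6010/0.3990) = 2579.6 × 2.00313 ≈ 5167.3 MHz.

5167.3 MHz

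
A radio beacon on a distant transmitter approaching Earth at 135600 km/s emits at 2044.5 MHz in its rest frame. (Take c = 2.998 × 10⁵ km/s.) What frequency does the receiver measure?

3329.2 MHz

β = v/c = 135600/299800 = 0.4523.
Relativistic Doppler for frequency: f' = f₀ · √((1 + β)/(1 − β)).
f' = 2044.5 × √(1.4523/0.5477) = 2044.5 × 1.62839 ≈ 3329.2 MHz.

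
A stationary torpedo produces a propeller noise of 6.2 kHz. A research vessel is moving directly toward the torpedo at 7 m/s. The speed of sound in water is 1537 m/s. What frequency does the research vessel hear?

Moving observer, stationary source: f' = f · (v + v_o)/v.
f' = 6.2 × (1537 + 7)/1537 = 6.2 × 1544/1537 ≈ 6.23 kHz.

6.23 kHz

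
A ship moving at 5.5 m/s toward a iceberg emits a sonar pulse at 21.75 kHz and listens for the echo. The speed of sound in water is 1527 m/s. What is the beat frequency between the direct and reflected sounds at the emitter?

The iceberg receives the sound from a moving source: f₁ = f₀ · v/(v − v_e) = 21.75 × 1527/1521.5 ≈ 21.8286 kHz.
On the return leg the ship is a moving observer: f₂ = f₁ · (v + v_e)/v = 21.8286 × 1532.5/1527 ≈ 21.9072 kHz.
Beat against the emitted tone (with f₀ = 21750 Hz): |f₂ − f₀| = 2v_e·f₀/(v − v_e) = 2 × 5.5 × 21750/1521.5 ≈ 157 Hz.

157 Hz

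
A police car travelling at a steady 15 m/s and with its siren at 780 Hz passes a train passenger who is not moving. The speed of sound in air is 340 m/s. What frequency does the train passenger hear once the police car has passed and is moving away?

Receding: f₂ = f · v/(v + v_s) = 780 × 340/355 ≈ 747 Hz.

747 Hz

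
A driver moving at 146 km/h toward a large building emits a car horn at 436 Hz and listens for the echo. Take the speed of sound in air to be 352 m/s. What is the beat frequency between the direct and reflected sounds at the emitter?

114 Hz

146 km/h = 40.56 m/s.
The large building receives the sound from a moving source: f₁ = f₀ · v/(v − v_e) = 436 × 352/311.44 ≈ 492.8 Hz.
On the return leg the driver is a moving observer: f₂ = f₁ · (v + v_e)/v = 492.8 × 392.56/352 ≈ 549.5 Hz.
Equivalently f₂ = f₀ · (v + v_e)/(v − v_e).
Beat against the emitted tone: |f₂ − f₀| = 2v_e·f₀/(v − v_e) = 2 × 40.56 × 436/311.44 ≈ 114 Hz.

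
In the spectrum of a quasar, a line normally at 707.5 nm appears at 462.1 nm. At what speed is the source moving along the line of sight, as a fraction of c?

λ'/λ₀ = 0.6531 < 1 (blueshift), so the source is approaching.
λ'/λ₀ = √((1 − β)/(1 + β)) for an approaching source ⇒ β = (1 − r²)/(1 + r²) with r = λ'/λ₀.
β = (1 − 0.4266)/(1 + 0.4266) ≈ 0.402.

0.402c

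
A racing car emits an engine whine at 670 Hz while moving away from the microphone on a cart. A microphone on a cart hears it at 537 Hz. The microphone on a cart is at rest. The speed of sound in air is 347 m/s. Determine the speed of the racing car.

f' = f · v/(v + v_s) ⇒ v_s = v · |1 − f/f'|.
v_s = 347 × |1 − 670/537| = 347 × 0.2477 ≈ 86 m/s.

86 m/s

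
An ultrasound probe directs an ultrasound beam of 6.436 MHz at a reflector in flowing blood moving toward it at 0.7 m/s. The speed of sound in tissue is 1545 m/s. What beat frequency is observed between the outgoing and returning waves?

5835 Hz

At the reflector in flowing blood (a moving observer), f₁ = f₀ · (v + u)/v = 6.436 × 1545.7/1545 ≈ 6.43892 MHz.
On reflection it acts as a source moving toward the stationary detector: f₂ = f₁ · v/(v − u) = 6.43892 × 1545/1544.3 ≈ 6.44183 MHz.
Beat frequency (with f₀ = 6436000 Hz): |f₂ − f₀| = 2u·f₀/(v − u) = 2 × 0.7 × 6436000/1544.3 ≈ 5835 Hz.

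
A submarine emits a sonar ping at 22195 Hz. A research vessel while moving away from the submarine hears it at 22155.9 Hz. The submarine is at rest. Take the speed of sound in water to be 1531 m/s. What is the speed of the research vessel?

2.70 m/s

f' = f · (v − v_o)/v ⇒ v_o = v · |f'/f − 1|.
v_o = 1531 × |22155.9/22195 − 1| = 1531 × 0.001762 ≈ 2.70 m/s.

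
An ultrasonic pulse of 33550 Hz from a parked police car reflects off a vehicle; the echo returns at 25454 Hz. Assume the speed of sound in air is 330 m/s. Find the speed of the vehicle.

Double Doppler shift off a moving reflector: f₂ = f₀ · (v + u)/(v − u) (u > 0 toward emitter).
Rearranging, u = v · (f₂ − f₀)/(f₂ + f₀) = 330 × -8096/59004 ≈ -45 m/s.
So the vehicle is moving at 45 m/s away from the emitter.

45 m/s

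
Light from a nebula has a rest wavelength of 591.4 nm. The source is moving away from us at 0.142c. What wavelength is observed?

Relativistic Doppler for wavelength: λ' = λ₀ · √((1 + β)/(1 − β)).
λ' = 591.4 × √(1.1420/0.8580) = 591.4 × 1.15369 ≈ 682.3 nm.

682.3 nm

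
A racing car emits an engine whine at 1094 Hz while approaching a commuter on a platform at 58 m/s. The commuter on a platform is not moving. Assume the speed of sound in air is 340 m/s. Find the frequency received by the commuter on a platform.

Only the source moves, toward the listener, so f' = f · v/(v − v_s).
f' = 1094 × 340/(340 − 58) = 1094 × 340/282 ≈ 1319 Hz.

1319 Hz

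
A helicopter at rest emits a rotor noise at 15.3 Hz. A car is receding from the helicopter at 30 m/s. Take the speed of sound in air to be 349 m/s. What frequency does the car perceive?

14.0 Hz

Moving observer, stationary source: f' = f · (v − v_o)/v.
f' = 15.3 × (349 − 30)/349 = 15.3 × 319/349 ≈ 14.0 Hz.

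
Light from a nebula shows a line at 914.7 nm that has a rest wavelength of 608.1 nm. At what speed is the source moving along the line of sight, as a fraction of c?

0.387

λ'/λ₀ = 1.5042 > 1 (redshift), so the source is receding.
λ'/λ₀ = √((1 + β)/(1 − β)) for a receding source ⇒ β = (r² − 1)/(r² + 1) with r = λ'/λ₀.
β = (2.2626 − 1)/(2.2626 + 1) ≈ 0.387.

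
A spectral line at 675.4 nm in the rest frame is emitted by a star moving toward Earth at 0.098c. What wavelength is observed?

Relativistic Doppler for wavelength: λ' = λ₀ · √((1 − β)/(1 + β)).
λ' = 675.4 × √(0.9020/1.0980) = 675.4 × 0.90636 ≈ 612.2 nm.

612.2 nm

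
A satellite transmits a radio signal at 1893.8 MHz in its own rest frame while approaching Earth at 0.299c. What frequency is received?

Relativistic Doppler for frequency: f' = f₀ · √((1 + β)/(1 − β)).
f' = 1893.8 × √(1.2990/0.7010) = 1893.8 × 1.36127 ≈ 2578.0 MHz.

2578.0 MHz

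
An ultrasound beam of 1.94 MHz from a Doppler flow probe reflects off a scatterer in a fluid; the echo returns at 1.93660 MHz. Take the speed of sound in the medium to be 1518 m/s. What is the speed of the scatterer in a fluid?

Double Doppler shift off a moving reflector: f₂ = f₀ · (v + u)/(v − u) (u > 0 toward emitter).
Rearranging, u = v · (f₂ − f₀)/(f₂ + f₀) = 1518 × -0.00340/3.87660 ≈ -1.33 m/s.
So the scatterer in a fluid is moving at 1.33 m/s away from the emitter.

1.33 m/s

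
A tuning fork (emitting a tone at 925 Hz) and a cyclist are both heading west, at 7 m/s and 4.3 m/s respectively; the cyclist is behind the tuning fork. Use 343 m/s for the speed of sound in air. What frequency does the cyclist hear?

918 Hz

The cyclist is behind, so the tuning fork is moving away from it while the cyclist is moving toward the tuning fork.
With source receding and observer approaching, f' = f · (v + v_o)/(v + v_s).
f' = 925 × (343 + 4.3)/(343 + 7) = 925 × 347.3/350 ≈ 918 Hz.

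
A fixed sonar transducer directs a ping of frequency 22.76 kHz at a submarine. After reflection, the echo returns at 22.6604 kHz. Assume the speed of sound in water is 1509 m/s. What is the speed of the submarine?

Double Doppler shift off a moving reflector: f₂ = f₀ · (v + u)/(v − u) (u > 0 toward emitter).
Rearranging, u = v · (f₂ − f₀)/(f₂ + f₀) = 1509 × -0.0996/45.4204 ≈ -3.3 m/s.
So the submarine is moving at 3.3 m/s away from the emitter.

3.3 m/s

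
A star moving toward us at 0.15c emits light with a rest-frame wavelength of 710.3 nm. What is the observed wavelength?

610.7 nm

Relativistic Doppler for wavelength: λ' = λ₀ · √((1 − β)/(1 + β)).
λ' = 710.3 × √(0.8500/1.1500) = 710.3 × 0.85973 ≈ 610.7 nm.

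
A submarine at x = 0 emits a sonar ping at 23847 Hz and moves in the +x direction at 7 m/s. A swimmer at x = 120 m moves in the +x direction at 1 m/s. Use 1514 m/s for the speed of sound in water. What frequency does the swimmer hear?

23942 Hz

The observer lies on the +x side, so the source is heading toward the observer and the observer is heading away from the source.
General Doppler shift: f' = f · (v − v_o)/(v − v_s).
f' = 23847 × (1514 − 1)/(1514 − 7) = 23847 × 1513/1507 ≈ 23942 Hz.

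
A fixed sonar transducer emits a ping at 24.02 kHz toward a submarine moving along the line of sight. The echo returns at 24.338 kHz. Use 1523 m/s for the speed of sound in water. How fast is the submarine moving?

Double Doppler shift off a moving reflector: f₂ = f₀ · (v + u)/(v − u) (u > 0 toward emitter).
Rearranging, u = v · (f₂ − f₀)/(f₂ + f₀) = 1523 × 0.318/48.358 ≈ 10.0 m/s.
So the submarine is moving at 10.0 m/s toward the emitter.

10.0 m/s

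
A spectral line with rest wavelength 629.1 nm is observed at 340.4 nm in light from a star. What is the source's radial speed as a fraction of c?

λ'/λ₀ = 0.5411 < 1 (blueshift), so the source is approaching.
λ'/λ₀ = √((1 − β)/(1 + β)) for an approaching source ⇒ β = (1 − r²)/(1 + r²) with r = λ'/λ₀.
β = (1 − 0.2928)/(1 + 0.2928) ≈ 0.547.

0.547c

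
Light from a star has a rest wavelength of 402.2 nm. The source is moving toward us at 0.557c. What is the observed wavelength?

214.5 nm

Relativistic Doppler for wavelength: λ' = λ₀ · √((1 − β)/(1 + β)).
λ' = 402.2 × √(0.4430/1.5570) = 402.2 × 0.53341 ≈ 214.5 nm.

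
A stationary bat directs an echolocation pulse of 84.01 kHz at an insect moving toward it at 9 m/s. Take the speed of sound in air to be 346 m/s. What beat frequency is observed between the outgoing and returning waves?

4487 Hz

At the insect (a moving observer), f₁ = f₀ · (v + u)/v = 84.01 × 355/346 ≈ 86.20 kHz.
On reflection it acts as a source moving toward the stationary detector: f₂ = f₁ · v/(v − u) = 86.20 × 346/337 ≈ 88.50 kHz.
Beat frequency (with f₀ = 84010 Hz): |f₂ − f₀| = 2u·f₀/(v − u) = 2 × 9 × 84010/337 ≈ 4487 Hz.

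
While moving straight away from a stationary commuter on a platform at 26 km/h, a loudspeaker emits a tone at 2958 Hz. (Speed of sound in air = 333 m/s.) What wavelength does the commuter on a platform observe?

11.5 cm

26 km/h = 7.222 m/s.
Only the source moves, away from the listener, so f' = f · v/(v + v_s).
f' = 2958 × 333/(333 + 7.222) ≈ 2895 Hz.
λ' = v/f' = 333/2895.21 ≈ 11.5 cm.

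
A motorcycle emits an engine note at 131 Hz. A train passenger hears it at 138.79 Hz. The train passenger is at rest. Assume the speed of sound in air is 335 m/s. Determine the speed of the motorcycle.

18.8 m/s

f' > f, so the motorcycle is approaching.
f' = f · v/(v − v_s) ⇒ v_s = v · |1 − f/f'|.
v_s = 335 × |1 − 131/138.79| = 335 × 0.05613 ≈ 18.8 m/s.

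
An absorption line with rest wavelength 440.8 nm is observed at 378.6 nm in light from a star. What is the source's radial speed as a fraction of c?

0.151

λ'/λ₀ = 0.8589 < 1 (blueshift), so the source is approaching.
λ'/λ₀ = √((1 − β)/(1 + β)) for an approaching source ⇒ β = (1 − r²)/(1 + r²) with r = λ'/λ₀.
β = (1 − 0.7377)/(1 + 0.7377) ≈ 0.151.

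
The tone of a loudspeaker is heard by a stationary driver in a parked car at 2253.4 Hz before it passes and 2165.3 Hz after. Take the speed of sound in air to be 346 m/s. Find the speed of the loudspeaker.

6.9 m/s

f₁/f₂ = (v + v_s)/(v − v_s), so v_s = v · (f₁ − f₂)/(f₁ + f₂).
v_s = 346 × (2253.4 − 2165.3)/(2253.4 + 2165.3) = 346 × 88.1/4418.7 ≈ 6.9 m/s.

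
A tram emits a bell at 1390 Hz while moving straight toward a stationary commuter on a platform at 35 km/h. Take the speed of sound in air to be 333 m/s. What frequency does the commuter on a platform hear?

35 km/h = 9.722 m/s.
Moving source, stationary observer: f' = f · v/(v − v_s) since the source is approaching.
f' = 1390 × 333/(333 − 9.722) = 1390 × 333/323.3 ≈ 1432 Hz.

1432 Hz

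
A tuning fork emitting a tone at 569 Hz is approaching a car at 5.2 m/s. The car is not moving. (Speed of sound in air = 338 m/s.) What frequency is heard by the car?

578 Hz

Only the source moves, toward the listener, so f' = f · v/(v − v_s).
f' = 569 × 338/(338 − 5.2) = 569 × 338/332.8 ≈ 578 Hz.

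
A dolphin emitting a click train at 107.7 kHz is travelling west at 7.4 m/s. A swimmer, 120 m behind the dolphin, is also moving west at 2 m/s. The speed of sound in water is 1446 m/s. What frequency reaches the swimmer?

The swimmer is behind, so the dolphin is moving away from it while the swimmer is moving toward the dolphin.
With source receding and observer approaching, f' = f · (v + v_o)/(v + v_s).
f' = 107.7 × (1446 + 2)/(1446 + 7.4) = 107.7 × 1448/1453.4 ≈ 107.3 kHz.

107.3 kHz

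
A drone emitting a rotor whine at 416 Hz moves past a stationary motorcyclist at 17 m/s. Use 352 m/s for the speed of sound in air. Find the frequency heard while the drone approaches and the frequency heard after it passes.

437 Hz approaching; 397 Hz receding

Approaching: f₁ = f · v/(v − v_s) = 416 × 352/335 ≈ 437 Hz.
Receding: f₂ = f · v/(v + v_s) = 416 × 352/369 ≈ 397 Hz.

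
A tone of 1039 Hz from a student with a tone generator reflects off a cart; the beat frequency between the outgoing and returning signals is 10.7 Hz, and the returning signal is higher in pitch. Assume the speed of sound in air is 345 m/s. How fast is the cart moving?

1.77 m/s

Double Doppler shift off a moving reflector: f₂ = f₀ · (v + u)/(v − u) (u > 0 toward emitter).
Returning signal is higher, so f₂ = f₀ + Δf = 1039 + 10.7 = 1049.7 Hz.
Rearranging, u = v · (f₂ − f₀)/(f₂ + f₀) = 345 × 10.7/2088.7 ≈ 1.77 m/s.
So the cart is moving at 1.77 m/s toward the emitter.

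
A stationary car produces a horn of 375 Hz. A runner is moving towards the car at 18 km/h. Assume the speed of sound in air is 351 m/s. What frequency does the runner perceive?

18 km/h = 5 m/s.
Moving observer, stationary source: f' = f · (v + v_o)/v.
f' = 375 × (351 + 5)/351 = 375 × 356/351 ≈ 380 Hz.

380 Hz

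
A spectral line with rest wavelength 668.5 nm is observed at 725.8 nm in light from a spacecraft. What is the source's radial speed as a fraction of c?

λ'/λ₀ = 1.0857 > 1 (redshift), so the source is receding.
λ'/λ₀ = √((1 + β)/(1 − β)) for a receding source ⇒ β = (r² − 1)/(r² + 1) with r = λ'/λ₀.
β = (1.1788 − 1)/(1.1788 + 1) ≈ 0.082.

0.082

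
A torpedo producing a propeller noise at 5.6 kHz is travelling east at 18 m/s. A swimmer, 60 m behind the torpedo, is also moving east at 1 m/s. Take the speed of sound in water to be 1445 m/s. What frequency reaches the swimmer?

5.53 kHz

The swimmer is behind, so the torpedo is moving away from it while the swimmer is moving toward the torpedo.
With source receding and observer approaching, f' = f · (v + v_o)/(v + v_s).
f' = 5.6 × (1445 + 1)/(1445 + 18) = 5.6 × 1446/1463 ≈ 5.53 kHz.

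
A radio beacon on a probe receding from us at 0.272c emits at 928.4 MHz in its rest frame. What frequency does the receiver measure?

Relativistic Doppler for frequency: f' = f₀ · √((1 − β)/(1 + β)).
f' = 928.4 × √(0.7280/1.2720) = 928.4 × 0.75652 ≈ 702.4 MHz.

702.4 MHz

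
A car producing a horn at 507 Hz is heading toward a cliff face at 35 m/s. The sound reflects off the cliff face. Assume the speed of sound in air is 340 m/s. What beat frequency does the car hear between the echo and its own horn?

The cliff face receives the sound from a moving source: f₁ = f₀ · v/(v − v_e) = 507 × 340/305 ≈ 565.2 Hz.
On the return leg the car is a moving observer: f₂ = f₁ · (v + v_e)/v = 565.2 × 375/340 ≈ 623.4 Hz.
Beat against the emitted tone: |f₂ − f₀| = 2v_e·f₀/(v − v_e) = 2 × 35 × 507/305 ≈ 116 Hz.

116 Hz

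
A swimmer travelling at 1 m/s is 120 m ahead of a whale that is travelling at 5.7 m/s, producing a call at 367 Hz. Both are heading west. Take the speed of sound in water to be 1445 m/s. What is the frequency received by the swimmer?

368 Hz

The swimmer is ahead, so the whale is moving toward it while the swimmer is moving away from the whale.
General Doppler shift: f' = f · (v − v_o)/(v − v_s).
f' = 367 × (1445 − 1)/(1445 − 5.7) = 367 × 1444/1439.3 ≈ 368 Hz.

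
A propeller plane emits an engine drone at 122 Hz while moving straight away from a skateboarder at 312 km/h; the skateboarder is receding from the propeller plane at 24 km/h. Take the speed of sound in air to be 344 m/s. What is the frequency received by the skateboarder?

312 km/h = 86.67 m/s; 24 km/h = 6.667 m/s.
General Doppler shift: f' = f · (v − v_o)/(v + v_s).
f' = 122 × (344 − 6.667)/(344 + 86.67) = 122 × 337.33/430.67 ≈ 96 Hz.

96 Hz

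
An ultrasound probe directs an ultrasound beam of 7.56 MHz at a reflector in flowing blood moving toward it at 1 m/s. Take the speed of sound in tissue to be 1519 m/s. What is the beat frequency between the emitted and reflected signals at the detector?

9960 Hz

The reflector in flowing blood first receives the wave as a moving observer: f₁ = f₀ · (v + u)/v = 7.56 × (1519 + 1)/1519 ≈ 7.56498 MHz.
The reflection then acts as a moving source: f₂ = f₁ · v/(v − u) ≈ 7.56996 MHz.
Equivalently f₂ = f₀ · (v + u)/(v − u).
Beat frequency (with f₀ = 7560000 Hz): |f₂ − f₀| = 2u·f₀/(v − u) = 2 × 1 × 7560000/1518 ≈ 9960 Hz.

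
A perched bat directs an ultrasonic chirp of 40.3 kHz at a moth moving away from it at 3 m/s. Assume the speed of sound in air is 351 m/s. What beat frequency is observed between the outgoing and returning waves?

The moth first receives the wave as a moving observer: f₁ = f₀ · (v − u)/v = 40.3 × (351 − 3)/351 ≈ 39.956 kHz.
On reflection it acts as a source moving away from the stationary detector: f₂ = f₁ · v/(v + u) = 39.956 × 351/354 ≈ 39.617 kHz.
Equivalently f₂ = f₀ · (v − u)/(v + u).
Beat frequency (with f₀ = 40300 Hz): |f₂ − f₀| = 2u·f₀/(v + u) = 2 × 3 × 40300/354 ≈ 683 Hz.

683 Hz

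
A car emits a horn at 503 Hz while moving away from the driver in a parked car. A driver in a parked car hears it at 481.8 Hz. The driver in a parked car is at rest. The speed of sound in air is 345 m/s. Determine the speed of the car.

f' = f · v/(v + v_s) ⇒ v_s = v · |1 − f/f'|.
v_s = 345 × |1 − 503/481.8| = 345 × 0.044 ≈ 15.2 m/s.

15.2 m/s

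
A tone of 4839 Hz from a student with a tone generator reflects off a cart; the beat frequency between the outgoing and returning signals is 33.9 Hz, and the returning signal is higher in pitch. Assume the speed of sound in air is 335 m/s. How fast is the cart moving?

Double Doppler shift off a moving reflector: f₂ = f₀ · (v + u)/(v − u) (u > 0 toward emitter).
Returning signal is higher, so f₂ = f₀ + Δf = 4839 + 33.9 = 4872.9 Hz.
Rearranging, u = v · (f₂ − f₀)/(f₂ + f₀) = 335 × 33.9/9711.9 ≈ 1.17 m/s.
So the cart is moving at 1.17 m/s toward the emitter.

1.17 m/s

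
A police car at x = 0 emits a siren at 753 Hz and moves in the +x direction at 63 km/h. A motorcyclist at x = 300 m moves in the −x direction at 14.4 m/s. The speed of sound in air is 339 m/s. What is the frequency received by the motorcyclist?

828 Hz

63 km/h = 17.5 m/s.
The observer lies on the +x side, so the source is heading toward the observer and the observer is heading toward the source.
With source approaching and observer approaching, f' = f · (v + v_o)/(v − v_s).
f' = 753 × (339 + 14.4)/(339 − 17.5) = 753 × 353.4/321.5 ≈ 828 Hz.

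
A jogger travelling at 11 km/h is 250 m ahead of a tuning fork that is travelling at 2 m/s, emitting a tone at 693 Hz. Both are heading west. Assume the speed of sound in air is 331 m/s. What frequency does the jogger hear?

691 Hz

11 km/h = 3.056 m/s.
The jogger is ahead, so the tuning fork is moving toward it while the jogger is moving away from the tuning fork.
With source approaching and observer receding, f' = f · (v − v_o)/(v − v_s).
f' = 693 × (331 − 3.056)/(331 − 2) = 693 × 327.94/329 ≈ 691 Hz.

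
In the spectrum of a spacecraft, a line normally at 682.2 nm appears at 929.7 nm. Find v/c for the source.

0.300

λ'/λ₀ = 1.3628 > 1 (redshift), so the source is receding.
λ'/λ₀ = √((1 + β)/(1 − β)) for a receding source ⇒ β = (r² − 1)/(r² + 1) with r = λ'/λ₀.
β = (1.8572 − 1)/(1.8572 + 1) ≈ 0.300.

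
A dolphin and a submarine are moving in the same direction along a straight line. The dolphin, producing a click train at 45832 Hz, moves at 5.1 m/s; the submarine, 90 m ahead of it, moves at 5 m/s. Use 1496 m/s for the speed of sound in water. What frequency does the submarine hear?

The submarine is ahead, so the dolphin is moving toward it while the submarine is moving away from the dolphin.
Both move, so f' = f · (v − v_o)/(v − v_s).
f' = 45832 × (1496 − 5)/(1496 − 5.1) = 45832 × 1491/1490.9 ≈ 45835 Hz.

45835 Hz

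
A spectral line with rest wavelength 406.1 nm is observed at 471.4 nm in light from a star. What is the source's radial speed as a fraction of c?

0.148c

λ'/λ₀ = 1.1608 > 1 (redshift), so the source is receding.
λ'/λ₀ = √((1 + β)/(1 − β)) for a receding source ⇒ β = (r² − 1)/(r² + 1) with r = λ'/λ₀.
β = (1.3475 − 1)/(1.3475 + 1) ≈ 0.148.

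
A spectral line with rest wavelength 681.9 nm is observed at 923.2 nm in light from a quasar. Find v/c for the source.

0.294c

λ'/λ₀ = 1.3539 > 1 (redshift), so the source is receding.
λ'/λ₀ = √((1 + β)/(1 − β)) for a receding source ⇒ β = (r² − 1)/(r² + 1) with r = λ'/λ₀.
β = (1.8329 − 1)/(1.8329 + 1) ≈ 0.294.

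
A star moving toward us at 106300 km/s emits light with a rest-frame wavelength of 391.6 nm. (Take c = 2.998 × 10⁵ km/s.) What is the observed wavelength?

β = v/c = 106300/299800 = 0.3546.
Relativistic Doppler for wavelength: λ' = λ₀ · √((1 − β)/(1 + β)).
λ' = 391.6 × √(0.6454/1.3546) = 391.6 × 0.69028 ≈ 270.3 nm.

270.3 nm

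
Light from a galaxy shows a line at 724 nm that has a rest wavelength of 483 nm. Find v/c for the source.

λ'/λ₀ = 1.4990 > 1 (redshift), so the source is receding.
λ'/λ₀ = √((1 + β)/(1 − β)) for a receding source ⇒ β = (r² − 1)/(r² + 1) with r = λ'/λ₀.
β = (2.2469 − 1)/(2.2469 + 1) ≈ 0.384.

0.384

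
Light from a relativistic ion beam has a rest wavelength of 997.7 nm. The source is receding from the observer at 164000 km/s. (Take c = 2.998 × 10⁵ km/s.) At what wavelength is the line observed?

β = v/c = 164000/299800 = 0.5470.
Relativistic Doppler for wavelength: λ' = λ₀ · √((1 + β)/(1 − β)).
λ' = 997.7 × √(1.5470/0.4530) = 997.7 × 1.84806 ≈ 1843.8 nm.

1843.8 nm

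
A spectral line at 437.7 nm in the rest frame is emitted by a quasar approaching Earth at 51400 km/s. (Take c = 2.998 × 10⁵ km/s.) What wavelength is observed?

368.1 nm

β = v/c = 51400/299800 = 0.1714.
Relativistic Doppler for wavelength: λ' = λ₀ · √((1 − β)/(1 + β)).
λ' = 437.7 × √(0.8286/1.1714) = 437.7 × 0.84100 ≈ 368.1 nm.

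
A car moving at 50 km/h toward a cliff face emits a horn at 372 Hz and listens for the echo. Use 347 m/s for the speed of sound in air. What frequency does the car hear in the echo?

403 Hz

50 km/h = 13.89 m/s.
The cliff face receives the sound from a moving source: f₁ = f₀ · v/(v − v_e) = 372 × 347/333.11 ≈ 388 Hz.
On the return leg the car is a moving observer: f₂ = f₁ · (v + v_e)/v = 388 × 360.89/347 ≈ 403 Hz.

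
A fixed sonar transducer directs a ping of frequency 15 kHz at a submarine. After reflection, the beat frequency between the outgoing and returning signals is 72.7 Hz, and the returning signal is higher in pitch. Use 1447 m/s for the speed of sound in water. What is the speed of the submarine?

3.5 m/s

Double Doppler shift off a moving reflector: f₂ = f₀ · (v + u)/(v − u) (u > 0 toward emitter).
Returning signal is higher, so f₂ = f₀ + Δf = 15000 + 72.7 = 15072.7 Hz.
Rearranging, u = v · (f₂ − f₀)/(f₂ + f₀) = 1447 × 72.7/30072.7 ≈ 3.5 m/s.
So the submarine is moving at 3.5 m/s toward the emitter.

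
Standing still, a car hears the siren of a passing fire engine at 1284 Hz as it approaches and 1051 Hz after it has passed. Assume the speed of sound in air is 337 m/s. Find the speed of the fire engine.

34 m/s

f₁/f₂ = (v + v_s)/(v − v_s), so v_s = v · (f₁ − f₂)/(f₁ + f₂).
v_s = 337 × (1284 − 1051)/(1284 + 1051) = 337 × 233/2335 ≈ 34 m/s.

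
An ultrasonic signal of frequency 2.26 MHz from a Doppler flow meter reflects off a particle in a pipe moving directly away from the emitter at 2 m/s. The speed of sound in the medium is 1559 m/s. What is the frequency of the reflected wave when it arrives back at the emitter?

2.254 MHz

The particle in a pipe first receives the wave as a moving observer: f₁ = f₀ · (v − u)/v = 2.26 × (1559 − 2)/1559 ≈ 2.257 MHz.
The reflection then acts as a moving source: f₂ = f₁ · v/(v + u) ≈ 2.254 MHz.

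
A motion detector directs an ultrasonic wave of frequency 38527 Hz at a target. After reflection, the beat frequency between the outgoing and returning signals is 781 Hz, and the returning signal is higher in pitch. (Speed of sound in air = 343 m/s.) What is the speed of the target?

Double Doppler shift off a moving reflector: f₂ = f₀ · (v + u)/(v − u) (u > 0 toward emitter).
Returning signal is higher, so f₂ = f₀ + Δf = 38527 + 781 = 39308 Hz.
Rearranging, u = v · (f₂ − f₀)/(f₂ + f₀) = 343 × 781/77835 ≈ 3.4 m/s.
So the target is moving at 3.4 m/s toward the emitter.

3.4 m/s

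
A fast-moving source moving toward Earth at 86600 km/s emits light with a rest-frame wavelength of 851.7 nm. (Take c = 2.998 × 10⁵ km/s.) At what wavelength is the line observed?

β = v/c = 86600/299800 = 0.2889.
Relativistic Doppler for wavelength: λ' = λ₀ · √((1 − β)/(1 + β)).
λ' = 851.7 × √(0.7111/1.2889) = 851.7 × 0.74281 ≈ 632.6 nm.

632.6 nm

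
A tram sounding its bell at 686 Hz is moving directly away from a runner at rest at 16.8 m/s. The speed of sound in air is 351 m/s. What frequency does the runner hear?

655 Hz

Only the source moves, away from the listener, so f' = f · v/(v + v_s).
f' = 686 × 351/(351 + 16.8) = 686 × 351/367.8 ≈ 655 Hz.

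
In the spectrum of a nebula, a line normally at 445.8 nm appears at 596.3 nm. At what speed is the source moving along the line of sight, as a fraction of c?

0.283c

λ'/λ₀ = 1.3376 > 1 (redshift), so the source is receding.
λ'/λ₀ = √((1 + β)/(1 − β)) for a receding source ⇒ β = (r² − 1)/(r² + 1) with r = λ'/λ₀.
β = (1.7892 − 1)/(1.7892 + 1) ≈ 0.283.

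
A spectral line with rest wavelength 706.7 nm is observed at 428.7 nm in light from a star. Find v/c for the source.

0.462c

λ'/λ₀ = 0.6066 < 1 (blueshift), so the source is approaching.
λ'/λ₀ = √((1 − β)/(1 + β)) for an approaching source ⇒ β = (1 − r²)/(1 + r²) with r = λ'/λ₀.
β = (1 − 0.3680)/(1 + 0.3680) ≈ 0.462.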